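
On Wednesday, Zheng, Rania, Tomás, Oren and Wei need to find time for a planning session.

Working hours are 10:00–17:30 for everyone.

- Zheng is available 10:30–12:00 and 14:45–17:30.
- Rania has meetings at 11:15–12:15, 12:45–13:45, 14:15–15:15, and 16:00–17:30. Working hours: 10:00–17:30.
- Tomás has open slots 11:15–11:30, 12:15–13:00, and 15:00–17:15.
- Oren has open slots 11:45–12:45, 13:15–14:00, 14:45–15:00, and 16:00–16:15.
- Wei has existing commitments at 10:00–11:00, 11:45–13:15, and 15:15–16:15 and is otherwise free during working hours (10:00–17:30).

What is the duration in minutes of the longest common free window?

Rania free within 10:00–17:30: 10:00–11:15, 12:15–12:45, 13:45–14:15, 15:15–16:00.
Wei free within 10:00–17:30: 11:00–11:45, 13:15–15:15, 16:15–17:30.
Zheng ∩ Rania: 10:30–11:15, 15:15–16:00.
Zheng ∩ Rania ∩ Tomás: 15:15–16:00.
Zheng ∩ Rania ∩ Tomás ∩ Oren: (none).
Zheng ∩ Rania ∩ Tomás ∩ Oren ∩ Wei: (none).
No common window.

0 minutes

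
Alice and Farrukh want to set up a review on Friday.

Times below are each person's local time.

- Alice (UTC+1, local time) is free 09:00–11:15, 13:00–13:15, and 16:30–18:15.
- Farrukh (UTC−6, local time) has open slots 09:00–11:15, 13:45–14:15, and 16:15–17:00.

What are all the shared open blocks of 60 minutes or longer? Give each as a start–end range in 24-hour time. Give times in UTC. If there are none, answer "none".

Alice → UTC: 08:00–10:15, 12:00–12:15, 15:30–17:15.
Farrukh → UTC: 15:00–17:15, 19:45–20:15, 22:15–23:00.
Alice ∩ Farrukh: 15:30–17:15.
Windows ≥ 60 min: 15:30–17:15.

15:30–17:15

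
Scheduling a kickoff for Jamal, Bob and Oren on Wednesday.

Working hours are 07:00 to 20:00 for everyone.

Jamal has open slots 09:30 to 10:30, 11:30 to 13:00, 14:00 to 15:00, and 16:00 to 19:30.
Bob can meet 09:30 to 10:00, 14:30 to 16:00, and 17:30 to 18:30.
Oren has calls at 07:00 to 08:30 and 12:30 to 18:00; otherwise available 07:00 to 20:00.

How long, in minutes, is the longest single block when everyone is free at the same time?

Oren free within 07:00–20:00: 08:30–12:30, 18:00–20:00.
Jamal ∩ Bob: 09:30–10:00, 14:30–15:00, 17:30–18:30.
Jamal ∩ Bob ∩ Oren: 09:30–10:00, 18:00–18:30.
Common window lengths: 30, 30 min; longest is 30.

30 minutes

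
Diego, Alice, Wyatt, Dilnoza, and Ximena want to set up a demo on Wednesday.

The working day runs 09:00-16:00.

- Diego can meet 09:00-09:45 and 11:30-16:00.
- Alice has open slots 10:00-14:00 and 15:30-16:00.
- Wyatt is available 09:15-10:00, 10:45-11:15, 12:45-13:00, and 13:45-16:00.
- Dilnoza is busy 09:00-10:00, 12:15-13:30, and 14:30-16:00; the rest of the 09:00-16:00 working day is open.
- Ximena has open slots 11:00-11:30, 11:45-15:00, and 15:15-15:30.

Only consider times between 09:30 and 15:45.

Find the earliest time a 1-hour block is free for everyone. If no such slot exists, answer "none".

none

Dilnoza free within 09:00–16:00: 10:00–12:15, 13:30–14:30.
Diego ∩ Alice: 11:30–14:00, 15:30–16:00.
Diego ∩ Alice ∩ Wyatt: 12:45–13:00, 13:45–14:00, 15:30–16:00.
Diego ∩ Alice ∩ Wyatt ∩ Dilnoza: 13:45–14:00.
Diego ∩ Alice ∩ Wyatt ∩ Dilnoza ∩ Ximena: 13:45–14:00.
Restricted to 09:30–15:45: 13:45–14:00.
Windows ≥ 60 min: (none).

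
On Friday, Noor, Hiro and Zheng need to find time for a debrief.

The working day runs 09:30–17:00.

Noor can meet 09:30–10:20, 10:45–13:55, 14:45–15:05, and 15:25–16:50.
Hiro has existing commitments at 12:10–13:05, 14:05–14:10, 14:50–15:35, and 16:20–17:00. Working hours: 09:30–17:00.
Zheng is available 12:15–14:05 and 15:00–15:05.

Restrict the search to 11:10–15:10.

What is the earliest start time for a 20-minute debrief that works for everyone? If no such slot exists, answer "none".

13:05

Hiro free within 09:30–17:00: 09:30–12:10, 13:05–14:05, 14:10–14:50, 15:35–16:20.
Noor ∩ Hiro: 09:30–10:20, 10:45–12:10, 13:05–13:55, 14:45–14:50, 15:35–16:20.
Noor ∩ Hiro ∩ Zheng: 13:05–13:55.
Restricted to 11:10–15:10: 13:05–13:55.
Windows ≥ 20 min: 13:05–13:55.
Earliest such window starts at 13:05.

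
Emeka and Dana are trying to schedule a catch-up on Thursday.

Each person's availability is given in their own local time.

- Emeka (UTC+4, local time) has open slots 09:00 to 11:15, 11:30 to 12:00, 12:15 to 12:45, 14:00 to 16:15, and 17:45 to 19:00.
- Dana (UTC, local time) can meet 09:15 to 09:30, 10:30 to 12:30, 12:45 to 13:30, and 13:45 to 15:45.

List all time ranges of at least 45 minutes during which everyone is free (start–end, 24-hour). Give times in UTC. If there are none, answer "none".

10:30–12:15, 13:45–15:00

Emeka → UTC: 05:00–07:15, 07:30–08:00, 08:15–08:45, 10:00–12:15, 13:45–15:00.
Dana → UTC: 09:15–09:30, 10:30–12:30, 12:45–13:30, 13:45–15:45.
Emeka ∩ Dana: 10:30–12:15, 13:45–15:00.
Windows ≥ 45 min: 10:30–12:15, 13:45–15:00.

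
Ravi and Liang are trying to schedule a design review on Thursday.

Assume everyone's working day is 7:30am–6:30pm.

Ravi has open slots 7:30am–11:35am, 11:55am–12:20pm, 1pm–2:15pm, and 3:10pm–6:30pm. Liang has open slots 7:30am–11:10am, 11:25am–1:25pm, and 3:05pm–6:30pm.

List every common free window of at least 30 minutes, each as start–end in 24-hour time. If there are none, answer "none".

Ravi ∩ Liang: 07:30–11:10, 11:25–11:35, 11:55–12:20, 13:00–13:25, 15:10–18:30.
Windows ≥ 30 min: 07:30–11:10, 15:10–18:30.

07:30–11:10, 15:10–18:30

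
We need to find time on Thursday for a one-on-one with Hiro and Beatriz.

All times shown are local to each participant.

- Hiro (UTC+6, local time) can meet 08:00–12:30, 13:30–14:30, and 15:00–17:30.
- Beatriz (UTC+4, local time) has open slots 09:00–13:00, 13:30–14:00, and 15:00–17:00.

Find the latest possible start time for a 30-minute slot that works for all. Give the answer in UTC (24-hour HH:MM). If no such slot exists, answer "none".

Hiro → UTC: 02:00–06:30, 07:30–08:30, 09:00–11:30.
Beatriz → UTC: 05:00–09:00, 09:30–10:00, 11:00–13:00.
Hiro ∩ Beatriz: 05:00–06:30, 07:30–08:30, 09:30–10:00, 11:00–11:30.
Windows ≥ 30 min: 05:00–06:30, 07:30–08:30, 09:30–10:00, 11:00–11:30.
Latest start in the last window 11:00–11:30 is 11:30 − 30 min = 11:00.

11:00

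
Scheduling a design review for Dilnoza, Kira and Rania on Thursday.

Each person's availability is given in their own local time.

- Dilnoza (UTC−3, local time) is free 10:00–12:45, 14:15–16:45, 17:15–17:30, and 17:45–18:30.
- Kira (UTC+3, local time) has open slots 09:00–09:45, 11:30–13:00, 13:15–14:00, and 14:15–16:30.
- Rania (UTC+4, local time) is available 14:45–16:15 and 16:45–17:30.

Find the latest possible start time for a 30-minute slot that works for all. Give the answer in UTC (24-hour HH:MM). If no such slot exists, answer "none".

Dilnoza → UTC: 13:00–15:45, 17:15–19:45, 20:15–20:30, 20:45–21:30.
Kira → UTC: 06:00–06:45, 08:30–10:00, 10:15–11:00, 11:15–13:30.
Rania → UTC: 10:45–12:15, 12:45–13:30.
Dilnoza ∩ Kira: 13:00–13:30.
Dilnoza ∩ Kira ∩ Rania: 13:00–13:30.
Windows ≥ 30 min: 13:00–13:30.
Latest start in the last window 13:00–13:30 is 13:30 − 30 min = 13:00.

13:00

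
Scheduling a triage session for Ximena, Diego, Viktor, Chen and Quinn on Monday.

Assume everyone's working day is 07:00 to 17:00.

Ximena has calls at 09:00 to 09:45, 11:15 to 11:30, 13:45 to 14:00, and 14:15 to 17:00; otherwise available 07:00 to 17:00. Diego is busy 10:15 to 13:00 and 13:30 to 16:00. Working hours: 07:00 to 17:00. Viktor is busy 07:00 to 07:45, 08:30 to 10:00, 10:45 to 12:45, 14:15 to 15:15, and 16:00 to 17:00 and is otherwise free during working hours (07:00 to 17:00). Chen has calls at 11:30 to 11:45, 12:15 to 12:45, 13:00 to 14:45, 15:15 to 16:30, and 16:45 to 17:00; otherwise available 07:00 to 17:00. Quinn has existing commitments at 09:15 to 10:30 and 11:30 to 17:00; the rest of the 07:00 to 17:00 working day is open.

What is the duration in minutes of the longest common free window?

Ximena free within 07:00–17:00: 07:00–09:00, 09:45–11:15, 11:30–13:45, 14:00–14:15.
Diego free within 07:00–17:00: 07:00–10:15, 13:00–13:30, 16:00–17:00.
Viktor free within 07:00–17:00: 07:45–08:30, 10:00–10:45, 12:45–14:15, 15:15–16:00.
Chen free within 07:00–17:00: 07:00–11:30, 11:45–12:15, 12:45–13:00, 14:45–15:15, 16:30–16:45.
Quinn free within 07:00–17:00: 07:00–09:15, 10:30–11:30.
Ximena ∩ Diego: 07:00–09:00, 09:45–10:15, 13:00–13:30.
Ximena ∩ Diego ∩ Viktor: 07:45–08:30, 10:00–10:15, 13:00–13:30.
Ximena ∩ Diego ∩ Viktor ∩ Chen: 07:45–08:30, 10:00–10:15.
Ximena ∩ Diego ∩ Viktor ∩ Chen ∩ Quinn: 07:45–08:30.
Single common window of 45 minutes.

45 minutes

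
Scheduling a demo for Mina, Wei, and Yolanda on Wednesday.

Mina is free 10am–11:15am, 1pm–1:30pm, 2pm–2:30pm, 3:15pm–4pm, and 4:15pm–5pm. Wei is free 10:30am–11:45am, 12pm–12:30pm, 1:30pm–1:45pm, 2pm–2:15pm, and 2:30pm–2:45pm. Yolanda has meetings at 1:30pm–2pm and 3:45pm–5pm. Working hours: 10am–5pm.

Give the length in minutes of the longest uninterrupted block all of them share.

Yolanda free within 10:00–17:00: 10:00–13:30, 14:00–15:45.
Mina ∩ Wei: 10:30–11:15, 14:00–14:15.
Mina ∩ Wei ∩ Yolanda: 10:30–11:15, 14:00–14:15.
Common window lengths: 45, 15 min; longest is 45.

45 minutes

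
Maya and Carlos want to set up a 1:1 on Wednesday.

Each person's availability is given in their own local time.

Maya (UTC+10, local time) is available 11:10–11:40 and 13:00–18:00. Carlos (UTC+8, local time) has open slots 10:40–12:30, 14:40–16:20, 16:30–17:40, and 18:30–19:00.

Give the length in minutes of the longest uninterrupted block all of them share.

90 minutes

Maya → UTC: 01:10–01:40, 03:00–08:00.
Carlos → UTC: 02:40–04:30, 06:40–08:20, 08:30–09:40, 10:30–11:00.
Maya ∩ Carlos: 03:00–04:30, 06:40–08:00.
Common window lengths: 90, 80 min; longest is 90.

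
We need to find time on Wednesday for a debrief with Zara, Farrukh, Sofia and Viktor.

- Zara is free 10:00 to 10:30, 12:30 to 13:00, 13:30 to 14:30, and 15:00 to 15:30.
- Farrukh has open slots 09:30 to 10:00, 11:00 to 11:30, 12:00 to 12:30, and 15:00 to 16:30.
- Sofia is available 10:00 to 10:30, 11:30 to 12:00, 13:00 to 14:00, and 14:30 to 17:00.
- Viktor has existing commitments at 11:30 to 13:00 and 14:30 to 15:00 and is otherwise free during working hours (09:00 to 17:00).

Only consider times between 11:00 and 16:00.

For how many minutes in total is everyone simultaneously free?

30 minutes

Viktor free within 09:00–17:00: 09:00–11:30, 13:00–14:30, 15:00–17:00.
Zara ∩ Farrukh: 15:00–15:30.
Zara ∩ Farrukh ∩ Sofia: 15:00–15:30.
Zara ∩ Farrukh ∩ Sofia ∩ Viktor: 15:00–15:30.
Restricted to 11:00–16:00: 15:00–15:30.
Total common minutes: 30.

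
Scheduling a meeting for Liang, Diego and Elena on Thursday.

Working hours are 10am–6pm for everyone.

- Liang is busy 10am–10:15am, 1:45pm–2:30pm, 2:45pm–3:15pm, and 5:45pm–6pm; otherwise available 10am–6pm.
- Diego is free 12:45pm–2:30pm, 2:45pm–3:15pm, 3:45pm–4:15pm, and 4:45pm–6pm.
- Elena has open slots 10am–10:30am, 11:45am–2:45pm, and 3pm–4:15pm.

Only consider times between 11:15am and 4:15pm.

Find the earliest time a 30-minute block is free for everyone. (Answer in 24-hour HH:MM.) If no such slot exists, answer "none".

Liang free within 10:00–18:00: 10:15–13:45, 14:30–14:45, 15:15–17:45.
Liang ∩ Diego: 12:45–13:45, 15:45–16:15, 16:45–17:45.
Liang ∩ Diego ∩ Elena: 12:45–13:45, 15:45–16:15.
Restricted to 11:15–16:15: 12:45–13:45, 15:45–16:15.
Windows ≥ 30 min: 12:45–13:45, 15:45–16:15.
Earliest such window starts at 12:45.

12:45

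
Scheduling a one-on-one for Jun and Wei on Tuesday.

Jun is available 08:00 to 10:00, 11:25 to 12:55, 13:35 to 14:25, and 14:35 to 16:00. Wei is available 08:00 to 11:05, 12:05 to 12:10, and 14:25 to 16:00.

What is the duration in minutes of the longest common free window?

Jun ∩ Wei: 08:00–10:00, 12:05–12:10, 14:35–16:00.
Common window lengths: 120, 5, 85 min; longest is 120.

120 minutes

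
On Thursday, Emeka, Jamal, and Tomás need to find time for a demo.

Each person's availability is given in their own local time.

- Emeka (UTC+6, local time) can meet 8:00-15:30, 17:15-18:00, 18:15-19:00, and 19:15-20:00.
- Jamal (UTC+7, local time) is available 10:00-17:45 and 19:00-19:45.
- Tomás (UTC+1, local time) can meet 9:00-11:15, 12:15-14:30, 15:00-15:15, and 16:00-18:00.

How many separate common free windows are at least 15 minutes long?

Emeka → UTC: 02:00–09:30, 11:15–12:00, 12:15–13:00, 13:15–14:00.
Jamal → UTC: 03:00–10:45, 12:00–12:45.
Tomás → UTC: 08:00–10:15, 11:15–13:30, 14:00–14:15, 15:00–17:00.
Emeka ∩ Jamal: 03:00–09:30, 12:15–12:45.
Emeka ∩ Jamal ∩ Tomás: 08:00–09:30, 12:15–12:45.
Windows ≥ 15 min: 08:00–09:30, 12:15–12:45.
That's 2 windows.

2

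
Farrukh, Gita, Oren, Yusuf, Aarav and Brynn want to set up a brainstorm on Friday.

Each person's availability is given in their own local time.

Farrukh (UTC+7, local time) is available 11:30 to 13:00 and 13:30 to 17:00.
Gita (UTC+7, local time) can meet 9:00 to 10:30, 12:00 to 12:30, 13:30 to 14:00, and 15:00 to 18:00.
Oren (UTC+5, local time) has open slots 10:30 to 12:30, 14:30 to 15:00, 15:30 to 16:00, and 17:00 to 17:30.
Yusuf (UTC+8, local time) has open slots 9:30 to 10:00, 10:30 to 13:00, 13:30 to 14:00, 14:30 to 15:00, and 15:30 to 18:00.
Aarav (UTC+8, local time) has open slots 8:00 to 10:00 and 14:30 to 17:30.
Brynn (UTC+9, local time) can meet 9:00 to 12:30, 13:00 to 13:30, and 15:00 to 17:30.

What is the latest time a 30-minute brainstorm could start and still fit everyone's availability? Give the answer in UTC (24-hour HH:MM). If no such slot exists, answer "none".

Farrukh → UTC: 04:30–06:00, 06:30–10:00.
Gita → UTC: 02:00–03:30, 05:00–05:30, 06:30–07:00, 08:00–11:00.
Oren → UTC: 05:30–07:30, 09:30–10:00, 10:30–11:00, 12:00–12:30.
Yusuf → UTC: 01:30–02:00, 02:30–05:00, 05:30–06:00, 06:30–07:00, 07:30–10:00.
Aarav → UTC: 00:00–02:00, 06:30–09:30.
Brynn → UTC: 00:00–03:30, 04:00–04:30, 06:00–08:30.
Farrukh ∩ Gita: 05:00–05:30, 06:30–07:00, 08:00–10:00.
Farrukh ∩ Gita ∩ Oren: 06:30–07:00, 09:30–10:00.
Farrukh ∩ Gita ∩ Oren ∩ Yusuf: 06:30–07:00, 09:30–10:00.
Farrukh ∩ Gita ∩ Oren ∩ Yusuf ∩ Aarav: 06:30–07:00.
Farrukh ∩ Gita ∩ Oren ∩ Yusuf ∩ Aarav ∩ Brynn: 06:30–07:00.
Windows ≥ 30 min: 06:30–07:00.
Latest start in the last window 06:30–07:00 is 07:00 − 30 min = 06:30.

06:30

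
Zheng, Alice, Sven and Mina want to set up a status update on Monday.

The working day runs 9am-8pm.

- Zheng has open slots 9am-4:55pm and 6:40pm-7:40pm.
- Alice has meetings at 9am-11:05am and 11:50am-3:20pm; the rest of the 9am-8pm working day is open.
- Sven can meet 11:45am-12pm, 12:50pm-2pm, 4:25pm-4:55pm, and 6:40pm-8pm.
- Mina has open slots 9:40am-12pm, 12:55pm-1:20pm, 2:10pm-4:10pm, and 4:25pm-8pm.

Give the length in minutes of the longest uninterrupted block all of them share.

60 minutes

Alice free within 09:00–20:00: 11:05–11:50, 15:20–20:00.
Zheng ∩ Alice: 11:05–11:50, 15:20–16:55, 18:40–19:40.
Zheng ∩ Alice ∩ Sven: 11:45–11:50, 16:25–16:55, 18:40–19:40.
Zheng ∩ Alice ∩ Sven ∩ Mina: 11:45–11:50, 16:25–16:55, 18:40–19:40.
Common window lengths: 5, 30, 60 min; longest is 60.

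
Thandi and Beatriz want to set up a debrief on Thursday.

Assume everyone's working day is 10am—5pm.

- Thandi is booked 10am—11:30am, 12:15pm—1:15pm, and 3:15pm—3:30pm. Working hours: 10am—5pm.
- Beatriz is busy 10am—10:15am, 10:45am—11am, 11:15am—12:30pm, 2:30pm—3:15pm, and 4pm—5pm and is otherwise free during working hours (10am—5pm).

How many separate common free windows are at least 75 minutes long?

Thandi free within 10:00–17:00: 11:30–12:15, 13:15–15:15, 15:30–17:00.
Beatriz free within 10:00–17:00: 10:15–10:45, 11:00–11:15, 12:30–14:30, 15:15–16:00.
Thandi ∩ Beatriz: 13:15–14:30, 15:30–16:00.
Windows ≥ 75 min: 13:15–14:30.
That's 1 window.

1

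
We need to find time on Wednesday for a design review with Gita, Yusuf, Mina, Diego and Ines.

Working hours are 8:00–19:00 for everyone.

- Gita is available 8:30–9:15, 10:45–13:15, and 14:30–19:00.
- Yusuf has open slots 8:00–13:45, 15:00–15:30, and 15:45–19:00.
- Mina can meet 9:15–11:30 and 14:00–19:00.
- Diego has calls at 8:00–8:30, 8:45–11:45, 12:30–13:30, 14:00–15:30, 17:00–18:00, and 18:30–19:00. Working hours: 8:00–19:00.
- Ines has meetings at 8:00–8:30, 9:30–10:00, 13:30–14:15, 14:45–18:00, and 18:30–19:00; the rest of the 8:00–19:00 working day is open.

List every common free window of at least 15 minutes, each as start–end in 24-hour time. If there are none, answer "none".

Diego free within 08:00–19:00: 08:30–08:45, 11:45–12:30, 13:30–14:00, 15:30–17:00, 18:00–18:30.
Ines free within 08:00–19:00: 08:30–09:30, 10:00–13:30, 14:15–14:45, 18:00–18:30.
Gita ∩ Yusuf: 08:30–09:15, 10:45–13:15, 15:00–15:30, 15:45–19:00.
Gita ∩ Yusuf ∩ Mina: 10:45–11:30, 15:00–15:30, 15:45–19:00.
Gita ∩ Yusuf ∩ Mina ∩ Diego: 15:45–17:00, 18:00–18:30.
Gita ∩ Yusuf ∩ Mina ∩ Diego ∩ Ines: 18:00–18:30.
Windows ≥ 15 min: 18:00–18:30.

18:00–18:30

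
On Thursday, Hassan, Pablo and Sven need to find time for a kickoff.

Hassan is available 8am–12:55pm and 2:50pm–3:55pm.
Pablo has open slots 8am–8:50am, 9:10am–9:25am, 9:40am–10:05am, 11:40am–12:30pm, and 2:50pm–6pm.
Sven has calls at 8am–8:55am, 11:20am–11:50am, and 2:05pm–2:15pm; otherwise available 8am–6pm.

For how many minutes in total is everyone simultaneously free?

Sven free within 08:00–18:00: 08:55–11:20, 11:50–14:05, 14:15–18:00.
Hassan ∩ Pablo: 08:00–08:50, 09:10–09:25, 09:40–10:05, 11:40–12:30, 14:50–15:55.
Hassan ∩ Pablo ∩ Sven: 09:10–09:25, 09:40–10:05, 11:50–12:30, 14:50–15:55.
Total common minutes: 15 + 25 + 40 + 65 = 145.

145 minutes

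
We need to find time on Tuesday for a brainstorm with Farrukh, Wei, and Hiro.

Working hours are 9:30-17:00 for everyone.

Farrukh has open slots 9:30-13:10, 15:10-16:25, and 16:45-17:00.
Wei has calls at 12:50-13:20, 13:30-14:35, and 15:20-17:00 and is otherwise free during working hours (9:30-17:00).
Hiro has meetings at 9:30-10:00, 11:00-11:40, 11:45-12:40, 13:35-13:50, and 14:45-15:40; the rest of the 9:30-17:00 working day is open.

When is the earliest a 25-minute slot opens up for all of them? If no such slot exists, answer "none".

10:00

Wei free within 09:30–17:00: 09:30–12:50, 13:20–13:30, 14:35–15:20.
Hiro free within 09:30–17:00: 10:00–11:00, 11:40–11:45, 12:40–13:35, 13:50–14:45, 15:40–17:00.
Farrukh ∩ Wei: 09:30–12:50, 15:10–15:20.
Farrukh ∩ Wei ∩ Hiro: 10:00–11:00, 11:40–11:45, 12:40–12:50.
Windows ≥ 25 min: 10:00–11:00.
Earliest such window starts at 10:00.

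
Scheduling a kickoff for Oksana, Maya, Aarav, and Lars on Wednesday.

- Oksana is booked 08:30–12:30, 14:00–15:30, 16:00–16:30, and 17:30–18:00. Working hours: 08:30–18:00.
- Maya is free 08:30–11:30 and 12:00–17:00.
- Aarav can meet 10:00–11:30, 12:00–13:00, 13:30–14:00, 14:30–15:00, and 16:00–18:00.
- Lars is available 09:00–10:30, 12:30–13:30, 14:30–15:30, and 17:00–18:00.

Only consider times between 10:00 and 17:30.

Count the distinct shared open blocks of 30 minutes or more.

1

Oksana free within 08:30–18:00: 12:30–14:00, 15:30–16:00, 16:30–17:30.
Oksana ∩ Maya: 12:30–14:00, 15:30–16:00, 16:30–17:00.
Oksana ∩ Maya ∩ Aarav: 12:30–13:00, 13:30–14:00, 16:30–17:00.
Oksana ∩ Maya ∩ Aarav ∩ Lars: 12:30–13:00.
Restricted to 10:00–17:30: 12:30–13:00.
Windows ≥ 30 min: 12:30–13:00.
That's 1 window.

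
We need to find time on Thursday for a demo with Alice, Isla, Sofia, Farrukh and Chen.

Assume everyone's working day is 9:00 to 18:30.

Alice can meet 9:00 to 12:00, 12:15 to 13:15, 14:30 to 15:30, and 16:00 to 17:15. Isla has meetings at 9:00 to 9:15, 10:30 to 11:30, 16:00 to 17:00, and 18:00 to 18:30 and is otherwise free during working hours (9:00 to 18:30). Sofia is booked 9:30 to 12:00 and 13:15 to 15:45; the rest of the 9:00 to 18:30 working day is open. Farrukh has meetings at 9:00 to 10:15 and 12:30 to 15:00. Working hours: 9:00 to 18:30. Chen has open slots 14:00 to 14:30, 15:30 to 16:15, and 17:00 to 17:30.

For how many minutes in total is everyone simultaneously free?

15 minutes

Isla free within 09:00–18:30: 09:15–10:30, 11:30–16:00, 17:00–18:00.
Sofia free within 09:00–18:30: 09:00–09:30, 12:00–13:15, 15:45–18:30.
Farrukh free within 09:00–18:30: 10:15–12:30, 15:00–18:30.
Alice ∩ Isla: 09:15–10:30, 11:30–12:00, 12:15–13:15, 14:30–15:30, 17:00–17:15.
Alice ∩ Isla ∩ Sofia: 09:15–09:30, 12:15–13:15, 17:00–17:15.
Alice ∩ Isla ∩ Sofia ∩ Farrukh: 12:15–12:30, 17:00–17:15.
Alice ∩ Isla ∩ Sofia ∩ Farrukh ∩ Chen: 17:00–17:15.
Total common minutes: 15.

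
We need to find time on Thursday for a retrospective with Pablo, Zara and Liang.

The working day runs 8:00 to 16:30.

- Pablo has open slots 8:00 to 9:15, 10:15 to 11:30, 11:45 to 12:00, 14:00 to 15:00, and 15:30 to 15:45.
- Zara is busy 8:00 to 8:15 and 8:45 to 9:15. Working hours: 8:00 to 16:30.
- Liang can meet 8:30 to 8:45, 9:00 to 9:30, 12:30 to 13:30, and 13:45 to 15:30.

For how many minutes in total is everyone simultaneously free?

Zara free within 08:00–16:30: 08:15–08:45, 09:15–16:30.
Pablo ∩ Zara: 08:15–08:45, 10:15–11:30, 11:45–12:00, 14:00–15:00, 15:30–15:45.
Pablo ∩ Zara ∩ Liang: 08:30–08:45, 14:00–15:00.
Total common minutes: 15 + 60 = 75.

75 minutes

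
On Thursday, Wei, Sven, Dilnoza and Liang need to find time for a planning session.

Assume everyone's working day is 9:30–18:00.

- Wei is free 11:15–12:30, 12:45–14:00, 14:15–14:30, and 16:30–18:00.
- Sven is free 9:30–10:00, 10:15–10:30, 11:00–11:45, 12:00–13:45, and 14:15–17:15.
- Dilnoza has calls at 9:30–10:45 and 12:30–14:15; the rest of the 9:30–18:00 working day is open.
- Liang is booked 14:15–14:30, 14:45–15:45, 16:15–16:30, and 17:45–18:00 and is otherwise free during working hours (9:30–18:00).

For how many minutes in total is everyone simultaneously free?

105 minutes

Dilnoza free within 09:30–18:00: 10:45–12:30, 14:15–18:00.
Liang free within 09:30–18:00: 09:30–14:15, 14:30–14:45, 15:45–16:15, 16:30–17:45.
Wei ∩ Sven: 11:15–11:45, 12:00–12:30, 12:45–13:45, 14:15–14:30, 16:30–17:15.
Wei ∩ Sven ∩ Dilnoza: 11:15–11:45, 12:00–12:30, 14:15–14:30, 16:30–17:15.
Wei ∩ Sven ∩ Dilnoza ∩ Liang: 11:15–11:45, 12:00–12:30, 16:30–17:15.
Total common minutes: 30 + 30 + 45 = 105.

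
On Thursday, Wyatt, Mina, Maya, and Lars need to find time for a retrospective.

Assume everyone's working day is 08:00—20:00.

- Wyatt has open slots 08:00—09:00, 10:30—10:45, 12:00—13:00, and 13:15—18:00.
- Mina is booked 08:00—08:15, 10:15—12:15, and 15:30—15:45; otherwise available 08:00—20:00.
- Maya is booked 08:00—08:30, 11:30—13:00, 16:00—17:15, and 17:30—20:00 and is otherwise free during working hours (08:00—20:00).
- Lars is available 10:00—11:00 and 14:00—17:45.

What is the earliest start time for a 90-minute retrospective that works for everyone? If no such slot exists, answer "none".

14:00

Mina free within 08:00–20:00: 08:15–10:15, 12:15–15:30, 15:45–20:00.
Maya free within 08:00–20:00: 08:30–11:30, 13:00–16:00, 17:15–17:30.
Wyatt ∩ Mina: 08:15–09:00, 12:15–13:00, 13:15–15:30, 15:45–18:00.
Wyatt ∩ Mina ∩ Maya: 08:30–09:00, 13:15–15:30, 15:45–16:00, 17:15–17:30.
Wyatt ∩ Mina ∩ Maya ∩ Lars: 14:00–15:30, 15:45–16:00, 17:15–17:30.
Windows ≥ 90 min: 14:00–15:30.
Earliest such window starts at 14:00.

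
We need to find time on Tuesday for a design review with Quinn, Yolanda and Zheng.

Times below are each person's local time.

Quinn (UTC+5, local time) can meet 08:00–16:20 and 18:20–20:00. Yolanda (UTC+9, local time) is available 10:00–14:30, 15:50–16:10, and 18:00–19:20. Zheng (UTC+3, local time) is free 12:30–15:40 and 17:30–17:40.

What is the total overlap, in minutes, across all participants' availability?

50 minutes

Quinn → UTC: 03:00–11:20, 13:20–15:00.
Yolanda → UTC: 01:00–05:30, 06:50–07:10, 09:00–10:20.
Zheng → UTC: 09:30–12:40, 14:30–14:40.
Quinn ∩ Yolanda: 03:00–05:30, 06:50–07:10, 09:00–10:20.
Quinn ∩ Yolanda ∩ Zheng: 09:30–10:20.
Total common minutes: 50.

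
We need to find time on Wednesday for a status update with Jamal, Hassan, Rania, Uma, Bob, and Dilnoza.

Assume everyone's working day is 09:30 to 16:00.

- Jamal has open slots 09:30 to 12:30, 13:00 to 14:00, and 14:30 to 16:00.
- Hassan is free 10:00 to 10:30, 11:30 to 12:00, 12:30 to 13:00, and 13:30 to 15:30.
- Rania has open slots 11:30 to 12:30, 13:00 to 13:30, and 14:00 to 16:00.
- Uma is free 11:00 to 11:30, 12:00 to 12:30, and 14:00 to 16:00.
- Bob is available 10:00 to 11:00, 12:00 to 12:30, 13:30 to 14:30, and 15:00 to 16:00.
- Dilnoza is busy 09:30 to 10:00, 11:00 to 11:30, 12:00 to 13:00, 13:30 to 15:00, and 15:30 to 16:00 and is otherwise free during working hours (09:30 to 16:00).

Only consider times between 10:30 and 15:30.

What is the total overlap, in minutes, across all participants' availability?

30 minutes

Dilnoza free within 09:30–16:00: 10:00–11:00, 11:30–12:00, 13:00–13:30, 15:00–15:30.
Jamal ∩ Hassan: 10:00–10:30, 11:30–12:00, 13:30–14:00, 14:30–15:30.
Jamal ∩ Hassan ∩ Rania: 11:30–12:00, 14:30–15:30.
Jamal ∩ Hassan ∩ Rania ∩ Uma: 14:30–15:30.
Jamal ∩ Hassan ∩ Rania ∩ Uma ∩ Bob: 15:00–15:30.
Jamal ∩ Hassan ∩ Rania ∩ Uma ∩ Bob ∩ Dilnoza: 15:00–15:30.
Restricted to 10:30–15:30: 15:00–15:30.
Total common minutes: 30.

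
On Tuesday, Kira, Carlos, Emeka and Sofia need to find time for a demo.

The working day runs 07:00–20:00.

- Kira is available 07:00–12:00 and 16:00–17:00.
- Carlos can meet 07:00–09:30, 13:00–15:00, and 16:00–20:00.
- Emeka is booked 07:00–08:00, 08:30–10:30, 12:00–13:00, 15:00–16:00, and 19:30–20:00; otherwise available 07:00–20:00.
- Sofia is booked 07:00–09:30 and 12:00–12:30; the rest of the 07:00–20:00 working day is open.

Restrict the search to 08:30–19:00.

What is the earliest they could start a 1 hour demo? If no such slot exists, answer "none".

Emeka free within 07:00–20:00: 08:00–08:30, 10:30–12:00, 13:00–15:00, 16:00–19:30.
Sofia free within 07:00–20:00: 09:30–12:00, 12:30–20:00.
Kira ∩ Carlos: 07:00–09:30, 16:00–17:00.
Kira ∩ Carlos ∩ Emeka: 08:00–08:30, 16:00–17:00.
Kira ∩ Carlos ∩ Emeka ∩ Sofia: 16:00–17:00.
Restricted to 08:30–19:00: 16:00–17:00.
Windows ≥ 60 min: 16:00–17:00.
Earliest such window starts at 16:00.

16:00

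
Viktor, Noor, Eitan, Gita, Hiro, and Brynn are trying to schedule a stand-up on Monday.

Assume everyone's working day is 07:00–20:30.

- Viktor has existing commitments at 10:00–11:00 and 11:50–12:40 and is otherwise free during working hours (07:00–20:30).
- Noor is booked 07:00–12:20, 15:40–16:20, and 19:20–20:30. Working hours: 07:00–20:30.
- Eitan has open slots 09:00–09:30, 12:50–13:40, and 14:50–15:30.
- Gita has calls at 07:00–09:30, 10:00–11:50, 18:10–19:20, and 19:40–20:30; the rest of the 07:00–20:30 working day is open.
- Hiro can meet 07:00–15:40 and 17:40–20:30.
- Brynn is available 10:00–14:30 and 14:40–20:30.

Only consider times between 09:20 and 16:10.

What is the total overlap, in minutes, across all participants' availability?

Viktor free within 07:00–20:30: 07:00–10:00, 11:00–11:50, 12:40–20:30.
Noor free within 07:00–20:30: 12:20–15:40, 16:20–19:20.
Gita free within 07:00–20:30: 09:30–10:00, 11:50–18:10, 19:20–19:40.
Viktor ∩ Noor: 12:40–15:40, 16:20–19:20.
Viktor ∩ Noor ∩ Eitan: 12:50–13:40, 14:50–15:30.
Viktor ∩ Noor ∩ Eitan ∩ Gita: 12:50–13:40, 14:50–15:30.
Viktor ∩ Noor ∩ Eitan ∩ Gita ∩ Hiro: 12:50–13:40, 14:50–15:30.
Viktor ∩ Noor ∩ Eitan ∩ Gita ∩ Hiro ∩ Brynn: 12:50–13:40, 14:50–15:30.
Restricted to 09:20–16:10: 12:50–13:40, 14:50–15:30.
Total common minutes: 50 + 40 = 90.

90 minutes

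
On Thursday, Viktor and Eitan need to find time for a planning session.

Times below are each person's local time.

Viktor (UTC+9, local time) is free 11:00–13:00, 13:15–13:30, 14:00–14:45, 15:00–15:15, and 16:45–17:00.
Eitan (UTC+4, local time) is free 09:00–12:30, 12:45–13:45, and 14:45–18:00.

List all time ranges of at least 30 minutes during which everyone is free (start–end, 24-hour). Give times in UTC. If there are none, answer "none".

Viktor → UTC: 02:00–04:00, 04:15–04:30, 05:00–05:45, 06:00–06:15, 07:45–08:00.
Eitan → UTC: 05:00–08:30, 08:45–09:45, 10:45–14:00.
Viktor ∩ Eitan: 05:00–05:45, 06:00–06:15, 07:45–08:00.
Windows ≥ 30 min: 05:00–05:45.

05:00–05:45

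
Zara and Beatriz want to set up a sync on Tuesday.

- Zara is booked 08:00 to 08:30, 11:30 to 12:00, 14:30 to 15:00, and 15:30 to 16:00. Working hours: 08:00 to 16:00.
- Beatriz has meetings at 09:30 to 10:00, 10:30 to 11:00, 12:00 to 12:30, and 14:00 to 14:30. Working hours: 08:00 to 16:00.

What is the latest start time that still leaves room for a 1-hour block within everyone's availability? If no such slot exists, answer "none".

13:00

Zara free within 08:00–16:00: 08:30–11:30, 12:00–14:30, 15:00–15:30.
Beatriz free within 08:00–16:00: 08:00–09:30, 10:00–10:30, 11:00–12:00, 12:30–14:00, 14:30–16:00.
Zara ∩ Beatriz: 08:30–09:30, 10:00–10:30, 11:00–11:30, 12:30–14:00, 15:00–15:30.
Windows ≥ 60 min: 08:30–09:30, 12:30–14:00.
Latest start in the last window 12:30–14:00 is 14:00 − 60 min = 13:00.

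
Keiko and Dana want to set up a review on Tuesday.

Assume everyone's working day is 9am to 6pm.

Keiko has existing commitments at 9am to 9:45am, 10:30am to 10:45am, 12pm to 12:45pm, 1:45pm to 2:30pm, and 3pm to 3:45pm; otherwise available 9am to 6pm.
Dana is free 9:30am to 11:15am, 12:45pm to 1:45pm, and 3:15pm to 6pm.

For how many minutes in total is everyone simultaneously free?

Keiko free within 09:00–18:00: 09:45–10:30, 10:45–12:00, 12:45–13:45, 14:30–15:00, 15:45–18:00.
Keiko ∩ Dana: 09:45–10:30, 10:45–11:15, 12:45–13:45, 15:45–18:00.
Total common minutes: 45 + 30 + 60 + 135 = 270.

270 minutes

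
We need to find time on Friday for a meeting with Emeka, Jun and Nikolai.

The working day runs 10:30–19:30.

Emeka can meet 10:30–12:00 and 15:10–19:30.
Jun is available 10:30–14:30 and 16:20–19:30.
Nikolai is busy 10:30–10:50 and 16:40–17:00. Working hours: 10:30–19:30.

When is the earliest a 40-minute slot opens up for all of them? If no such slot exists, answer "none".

10:50

Nikolai free within 10:30–19:30: 10:50–16:40, 17:00–19:30.
Emeka ∩ Jun: 10:30–12:00, 16:20–19:30.
Emeka ∩ Jun ∩ Nikolai: 10:50–12:00, 16:20–16:40, 17:00–19:30.
Windows ≥ 40 min: 10:50–12:00, 17:00–19:30.
Earliest such window starts at 10:50.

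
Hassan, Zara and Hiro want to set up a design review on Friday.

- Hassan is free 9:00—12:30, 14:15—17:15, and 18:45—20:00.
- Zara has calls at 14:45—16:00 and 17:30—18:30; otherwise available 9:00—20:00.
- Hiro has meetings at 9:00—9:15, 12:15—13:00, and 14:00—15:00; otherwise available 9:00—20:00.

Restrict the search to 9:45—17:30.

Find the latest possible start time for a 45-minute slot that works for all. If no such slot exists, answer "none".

16:30

Zara free within 09:00–20:00: 09:00–14:45, 16:00–17:30, 18:30–20:00.
Hiro free within 09:00–20:00: 09:15–12:15, 13:00–14:00, 15:00–20:00.
Hassan ∩ Zara: 09:00–12:30, 14:15–14:45, 16:00–17:15, 18:45–20:00.
Hassan ∩ Zara ∩ Hiro: 09:15–12:15, 16:00–17:15, 18:45–20:00.
Restricted to 09:45–17:30: 09:45–12:15, 16:00–17:15.
Windows ≥ 45 min: 09:45–12:15, 16:00–17:15.
Latest start in the last window 16:00–17:15 is 17:15 − 45 min = 16:30.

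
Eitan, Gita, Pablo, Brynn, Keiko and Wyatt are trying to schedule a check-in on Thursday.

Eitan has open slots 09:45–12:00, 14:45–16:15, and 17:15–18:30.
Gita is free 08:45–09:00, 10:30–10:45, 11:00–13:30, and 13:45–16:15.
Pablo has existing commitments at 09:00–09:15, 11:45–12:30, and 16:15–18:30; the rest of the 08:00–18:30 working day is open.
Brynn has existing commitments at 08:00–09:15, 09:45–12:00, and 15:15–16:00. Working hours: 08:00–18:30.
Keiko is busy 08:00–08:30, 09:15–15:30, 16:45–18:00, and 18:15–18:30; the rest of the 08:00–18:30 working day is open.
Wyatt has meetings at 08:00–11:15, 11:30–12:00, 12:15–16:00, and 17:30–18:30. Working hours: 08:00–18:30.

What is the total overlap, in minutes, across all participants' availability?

Pablo free within 08:00–18:30: 08:00–09:00, 09:15–11:45, 12:30–16:15.
Brynn free within 08:00–18:30: 09:15–09:45, 12:00–15:15, 16:00–18:30.
Keiko free within 08:00–18:30: 08:30–09:15, 15:30–16:45, 18:00–18:15.
Wyatt free within 08:00–18:30: 11:15–11:30, 12:00–12:15, 16:00–17:30.
Eitan ∩ Gita: 10:30–10:45, 11:00–12:00, 14:45–16:15.
Eitan ∩ Gita ∩ Pablo: 10:30–10:45, 11:00–11:45, 14:45–16:15.
Eitan ∩ Gita ∩ Pablo ∩ Brynn: 14:45–15:15, 16:00–16:15.
Eitan ∩ Gita ∩ Pablo ∩ Brynn ∩ Keiko: 16:00–16:15.
Eitan ∩ Gita ∩ Pablo ∩ Brynn ∩ Keiko ∩ Wyatt: 16:00–16:15.
Total common minutes: 15.

15 minutes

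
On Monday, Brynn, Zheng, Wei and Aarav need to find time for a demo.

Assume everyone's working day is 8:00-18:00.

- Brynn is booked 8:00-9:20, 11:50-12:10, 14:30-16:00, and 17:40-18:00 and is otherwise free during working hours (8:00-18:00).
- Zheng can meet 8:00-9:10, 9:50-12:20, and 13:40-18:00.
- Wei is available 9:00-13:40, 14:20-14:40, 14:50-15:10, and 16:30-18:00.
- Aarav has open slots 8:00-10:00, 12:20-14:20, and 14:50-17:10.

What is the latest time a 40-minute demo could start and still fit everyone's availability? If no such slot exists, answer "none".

Brynn free within 08:00–18:00: 09:20–11:50, 12:10–14:30, 16:00–17:40.
Brynn ∩ Zheng: 09:50–11:50, 12:10–12:20, 13:40–14:30, 16:00–17:40.
Brynn ∩ Zheng ∩ Wei: 09:50–11:50, 12:10–12:20, 14:20–14:30, 16:30–17:40.
Brynn ∩ Zheng ∩ Wei ∩ Aarav: 09:50–10:00, 16:30–17:10.
Windows ≥ 40 min: 16:30–17:10.
Latest start in the last window 16:30–17:10 is 17:10 − 40 min = 16:30.

16:30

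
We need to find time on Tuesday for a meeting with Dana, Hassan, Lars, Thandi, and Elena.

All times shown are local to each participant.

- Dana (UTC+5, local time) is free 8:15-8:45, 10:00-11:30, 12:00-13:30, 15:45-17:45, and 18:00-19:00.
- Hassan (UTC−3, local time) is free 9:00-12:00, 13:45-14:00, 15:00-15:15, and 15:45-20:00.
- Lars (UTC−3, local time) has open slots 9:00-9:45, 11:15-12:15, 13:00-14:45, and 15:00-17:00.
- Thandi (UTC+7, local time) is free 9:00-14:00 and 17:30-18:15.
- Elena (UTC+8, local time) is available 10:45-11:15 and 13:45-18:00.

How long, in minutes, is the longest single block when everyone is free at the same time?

Dana → UTC: 03:15–03:45, 05:00–06:30, 07:00–08:30, 10:45–12:45, 13:00–14:00.
Hassan → UTC: 12:00–15:00, 16:45–17:00, 18:00–18:15, 18:45–23:00.
Lars → UTC: 12:00–12:45, 14:15–15:15, 16:00–17:45, 18:00–20:00.
Thandi → UTC: 02:00–07:00, 10:30–11:15.
Elena → UTC: 02:45–03:15, 05:45–10:00.
Dana ∩ Hassan: 12:00–12:45, 13:00–14:00.
Dana ∩ Hassan ∩ Lars: 12:00–12:45.
Dana ∩ Hassan ∩ Lars ∩ Thandi: (none).
Dana ∩ Hassan ∩ Lars ∩ Thandi ∩ Elena: (none).
No common window.

0 minutes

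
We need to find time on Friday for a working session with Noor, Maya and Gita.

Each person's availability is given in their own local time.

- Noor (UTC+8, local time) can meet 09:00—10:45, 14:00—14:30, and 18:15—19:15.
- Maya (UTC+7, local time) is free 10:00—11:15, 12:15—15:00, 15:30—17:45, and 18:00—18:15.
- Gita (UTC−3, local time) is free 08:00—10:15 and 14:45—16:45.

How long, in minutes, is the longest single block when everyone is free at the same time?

Noor → UTC: 01:00–02:45, 06:00–06:30, 10:15–11:15.
Maya → UTC: 03:00–04:15, 05:15–08:00, 08:30–10:45, 11:00–11:15.
Gita → UTC: 11:00–13:15, 17:45–19:45.
Noor ∩ Maya: 06:00–06:30, 10:15–10:45, 11:00–11:15.
Noor ∩ Maya ∩ Gita: 11:00–11:15.
Single common window of 15 minutes.

15 minutes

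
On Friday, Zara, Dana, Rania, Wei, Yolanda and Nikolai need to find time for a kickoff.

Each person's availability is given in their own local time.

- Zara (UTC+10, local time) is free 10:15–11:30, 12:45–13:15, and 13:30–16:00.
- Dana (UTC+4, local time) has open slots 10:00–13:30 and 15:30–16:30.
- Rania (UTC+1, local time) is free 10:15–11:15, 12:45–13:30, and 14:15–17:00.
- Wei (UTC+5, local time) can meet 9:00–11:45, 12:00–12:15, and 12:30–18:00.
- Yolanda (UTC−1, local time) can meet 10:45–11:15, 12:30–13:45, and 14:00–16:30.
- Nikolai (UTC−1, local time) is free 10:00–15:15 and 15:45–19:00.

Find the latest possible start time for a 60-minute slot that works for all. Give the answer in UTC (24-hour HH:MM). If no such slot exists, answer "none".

Zara → UTC: 00:15–01:30, 02:45–03:15, 03:30–06:00.
Dana → UTC: 06:00–09:30, 11:30–12:30.
Rania → UTC: 09:15–10:15, 11:45–12:30, 13:15–16:00.
Wei → UTC: 04:00–06:45, 07:00–07:15, 07:30–13:00.
Yolanda → UTC: 11:45–12:15, 13:30–14:45, 15:00–17:30.
Nikolai → UTC: 11:00–16:15, 16:45–20:00.
Zara ∩ Dana: (none).
Zara ∩ Dana ∩ Rania: (none).
Zara ∩ Dana ∩ Rania ∩ Wei: (none).
Zara ∩ Dana ∩ Rania ∩ Wei ∩ Yolanda: (none).
Zara ∩ Dana ∩ Rania ∩ Wei ∩ Yolanda ∩ Nikolai: (none).
Windows ≥ 60 min: (none).

none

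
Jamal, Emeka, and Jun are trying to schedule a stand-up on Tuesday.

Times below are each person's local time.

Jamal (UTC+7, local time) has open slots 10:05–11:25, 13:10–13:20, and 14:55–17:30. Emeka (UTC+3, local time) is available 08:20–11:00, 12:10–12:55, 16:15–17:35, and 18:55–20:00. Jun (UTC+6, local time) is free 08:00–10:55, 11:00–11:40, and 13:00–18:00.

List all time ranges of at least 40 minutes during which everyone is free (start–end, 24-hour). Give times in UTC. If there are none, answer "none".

Jamal → UTC: 03:05–04:25, 06:10–06:20, 07:55–10:30.
Emeka → UTC: 05:20–08:00, 09:10–09:55, 13:15–14:35, 15:55–17:00.
Jun → UTC: 02:00–04:55, 05:00–05:40, 07:00–12:00.
Jamal ∩ Emeka: 06:10–06:20, 07:55–08:00, 09:10–09:55.
Jamal ∩ Emeka ∩ Jun: 07:55–08:00, 09:10–09:55.
Windows ≥ 40 min: 09:10–09:55.

09:10–09:55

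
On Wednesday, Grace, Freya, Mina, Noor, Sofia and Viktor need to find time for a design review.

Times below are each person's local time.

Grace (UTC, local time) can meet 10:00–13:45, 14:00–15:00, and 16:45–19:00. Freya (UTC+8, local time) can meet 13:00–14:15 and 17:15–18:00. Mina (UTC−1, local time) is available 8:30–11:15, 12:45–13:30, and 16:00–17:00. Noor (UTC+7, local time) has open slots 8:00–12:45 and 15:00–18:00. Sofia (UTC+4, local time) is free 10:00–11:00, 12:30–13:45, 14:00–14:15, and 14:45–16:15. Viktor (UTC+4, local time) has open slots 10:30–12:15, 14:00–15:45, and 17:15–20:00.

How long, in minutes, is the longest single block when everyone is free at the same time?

0 minutes

Grace → UTC: 10:00–13:45, 14:00–15:00, 16:45–19:00.
Freya → UTC: 05:00–06:15, 09:15–10:00.
Mina → UTC: 09:30–12:15, 13:45–14:30, 17:00–18:00.
Noor → UTC: 01:00–05:45, 08:00–11:00.
Sofia → UTC: 06:00–07:00, 08:30–09:45, 10:00–10:15, 10:45–12:15.
Viktor → UTC: 06:30–08:15, 10:00–11:45, 13:15–16:00.
Grace ∩ Freya: (none).
Grace ∩ Freya ∩ Mina: (none).
Grace ∩ Freya ∩ Mina ∩ Noor: (none).
Grace ∩ Freya ∩ Mina ∩ Noor ∩ Sofia: (none).
Grace ∩ Freya ∩ Mina ∩ Noor ∩ Sofia ∩ Viktor: (none).
No common window.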